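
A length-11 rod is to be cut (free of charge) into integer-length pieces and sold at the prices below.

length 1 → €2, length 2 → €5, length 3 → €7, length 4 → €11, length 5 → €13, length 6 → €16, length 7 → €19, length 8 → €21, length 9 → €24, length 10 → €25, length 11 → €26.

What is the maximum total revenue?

30

Build r[k] bottom-up: r[k] = max over allowed piece i of (p[i] + r[k−i]).
r[1] = 2
r[2] = 5
r[3] = 7  (first piece 1, then r[2]=5)
r[4] = 11
r[5] = 13  (first piece 1, then r[4]=11)
r[6] = 16  (first piece 2, then r[4]=11)
r[7] = 19
r[8] = 22  (first piece 4, then r[4]=11)
r[9] = 24  (first piece 1, then r[8]=22)
r[10] = 27  (first piece 2, then r[8]=22)
r[11] = 30  (first piece 4, then r[7]=19)
One optimal cutting: 7 + 4 → €19 + €11 = €30.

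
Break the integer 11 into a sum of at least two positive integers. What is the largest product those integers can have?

54

Fill m[k] for k=2..11: at each k try every first piece i and multiply by the better of (k−i) uncut or m[k−i].
m[2] = 1×max(1,0) = 1×1 = 1
m[3] = 1×max(2,1) = 1×2 = 2
m[4] = 2×max(2,1) = 2×2 = 4
m[5] = 2×max(3,2) = 2×3 = 6
m[6] = 3×max(3,2) = 3×3 = 9
m[7] = 2×max(5,6) = 2×6 = 12
m[8] = 2×max(6,9) = 2×9 = 18
m[9] = 3×max(6,9) = 3×9 = 27
m[10] = 2×max(8,18) = 2×18 = 36
m[11] = 2×max(9,27) = 2×27 = 54
One optimal split: 3 + 3 + 3 + 2; product 3×3×3×2 = 54.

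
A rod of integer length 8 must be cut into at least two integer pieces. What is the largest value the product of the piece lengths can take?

Define prod[k] = max over 1≤i<k of i · max(k−i, prod[k−i]); the inner max lets the remainder stay uncut if that's better.
Small cases: prod[2]=1.
prod[3] = max(1·2, 2·1) = 2
prod[4] = max(1·3, 2·2, 3·1) = 4
prod[5] = max(1·4, 2·3, 3·2, 4·1) = 6
prod[6] = max(1·6, 2·4, 3·3, 4·2, 5·1) = 9
prod[7] = max(1·9, 2·6, 3·4, 4·3, 5·2, 6·1) = 12
prod[8] = max(1·12, 2·9, 3·6, …, 6·2, 7·1) = 18
One optimal split: 3 + 3 + 2; product 3·3·2 = 18.

18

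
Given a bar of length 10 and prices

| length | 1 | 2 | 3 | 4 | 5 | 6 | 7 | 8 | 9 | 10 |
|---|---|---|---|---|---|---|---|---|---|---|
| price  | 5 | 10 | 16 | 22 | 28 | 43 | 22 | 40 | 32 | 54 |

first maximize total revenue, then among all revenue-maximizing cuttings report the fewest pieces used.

Let r[k] be the best obtainable value from length k. For each k, try every first piece i and keep the best of price[i] + r[k−i].
r[1] = 5
r[2] = max(5+5, 10+0) = 10
r[3] = max(5+10, 10+5, 16+0) = 16
r[4] = max(5+16, 10+10, 16+5, 22+0) = 22
r[5] = max(5+22, 10+16, 16+10, 22+5, 28+0) = 28
r[6] = max(5+28, 10+22, 16+16, 22+10, 28+5, 43+0) = 43
r[7] = max(5+43, 10+28, 16+22, …, 43+5, 22+0) = 48
r[8] = max(5+48, 10+43, 16+28, …, 22+5, 40+0) = 53
r[9] = max(5+53, 10+48, 16+43, …, 40+5, 32+0) = 59
r[10] = max(5+59, 10+53, 16+48, …, 32+5, 54+0) = 65
Maximum revenue is €65.
Now minimize piece count subject to staying optimal: for each k, pieces[k] = 1 + min over i with p[i]+r[k−i]=r[k] of pieces[k−i].
pieces[7] = 2
pieces[8] = 2
pieces[9] = 2
pieces[10] = 2

2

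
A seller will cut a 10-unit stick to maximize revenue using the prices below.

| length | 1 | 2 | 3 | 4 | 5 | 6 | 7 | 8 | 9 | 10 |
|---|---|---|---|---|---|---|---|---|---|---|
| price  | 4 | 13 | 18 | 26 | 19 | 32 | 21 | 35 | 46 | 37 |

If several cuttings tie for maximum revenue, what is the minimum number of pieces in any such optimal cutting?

Build r[k] bottom-up: r[k] = max over allowed piece i of (p[i] + r[k−i]).
r[1] = 4
r[2] = max(4+4, 13+0) = 13
r[3] = max(4+13, 13+4, 18+0) = 18
r[4] = max(4+18, 13+13, 18+4, 26+0) = 26
r[5] = max(4+26, 13+18, 18+13, 26+4, 19+0) = 31
r[6] = max(4+31, 13+26, 18+18, 26+13, 19+4, 32+0) = 39
r[7] = max(4+39, 13+31, 18+26, …, 32+4, 21+0) = 44
r[8] = max(4+44, 13+39, 18+31, …, 21+4, 35+0) = 52
r[9] = max(4+52, 13+44, 18+39, …, 35+4, 46+0) = 57
r[10] = max(4+57, 13+52, 18+44, …, 46+4, 37+0) = 65
Maximum revenue is €65.
Now minimize piece count subject to staying optimal: for each k, pieces[k] = 1 + min over i with p[i]+r[k−i]=r[k] of pieces[k−i].
pieces[7] = 2
pieces[8] = 2
pieces[9] = 3
pieces[10] = 3

3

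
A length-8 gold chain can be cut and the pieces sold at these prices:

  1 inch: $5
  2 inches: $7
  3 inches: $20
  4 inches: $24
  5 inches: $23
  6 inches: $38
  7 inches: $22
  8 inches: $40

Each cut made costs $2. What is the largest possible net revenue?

46

Consider every possible first cut. net[k] is the best of p[i]+net[k−i] over all sellable i≤k, charging 2 whenever i<k.
net[1] = 5
net[2] = max(5+5-2, 7+0) = 8
net[3] = max(5+8-2, 7+5-2, 20+0) = 20
net[4] = max(5+20-2, 7+8-2, 20+5-2, 24+0) = 24
net[5] = max(5+24-2, 7+20-2, 20+8-2, 24+5-2, 23+0) = 27
net[6] = max(5+27-2, 7+24-2, 20+20-2, 24+8-2, 23+5-2, 38+0) = 38
net[7] = max(5+38-2, 7+27-2, 20+24-2, …, 38+5-2, 22+0) = 42
net[8] = max(5+42-2, 7+38-2, 20+27-2, …, 22+5-2, 40+0) = 46
One optimal plan: pieces 4 + 4 (1 cut) → $48 − $2 = $46.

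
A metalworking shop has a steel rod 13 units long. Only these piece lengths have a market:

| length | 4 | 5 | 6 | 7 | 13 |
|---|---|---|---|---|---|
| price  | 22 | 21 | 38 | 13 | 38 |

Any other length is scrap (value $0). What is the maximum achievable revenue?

Consider every possible first cut. best[k] is the best of p[i]+best[k−i] over all sellable i≤k.
best[1] = 0
best[2] = 0
best[3] = 0
best[4] = 22
best[5] = 22
best[6] = 38
best[7] = 38
best[8] = 44  (first piece 4, then best[4]=22)
best[9] = 44
best[10] = 60  (first piece 4, then best[6]=38)
best[11] = 60
best[12] = 76  (first piece 6, then best[6]=38)
best[13] = 76
One optimal cutting: pieces 6 + 6 with 1 unit of scrap → $76.

76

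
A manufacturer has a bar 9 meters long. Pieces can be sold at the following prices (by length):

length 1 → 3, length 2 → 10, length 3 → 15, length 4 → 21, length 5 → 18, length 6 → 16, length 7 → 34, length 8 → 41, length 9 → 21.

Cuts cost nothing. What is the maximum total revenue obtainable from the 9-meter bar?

46

Build R[k] bottom-up: R[k] = max over allowed piece i of (p[i] + R[k−i]).
R[1] = 3
R[2] = max(3+3, 10+0) = 10
R[3] = max(3+10, 10+3, 15+0) = 15
R[4] = max(3+15, 10+10, 15+3, 21+0) = 21
R[5] = max(3+21, 10+15, 15+10, 21+3, 18+0) = 25
R[6] = max(3+25, 10+21, 15+15, 21+10, 18+3, 16+0) = 31
R[7] = max(3+31, 10+25, 15+21, …, 16+3, 34+0) = 36
R[8] = max(3+36, 10+31, 15+25, …, 34+3, 41+0) = 42
R[9] = max(3+42, 10+36, 15+31, …, 41+3, 21+0) = 46
One optimal cutting: 4 + 3 + 2 → 21 + 15 + 10 = 46.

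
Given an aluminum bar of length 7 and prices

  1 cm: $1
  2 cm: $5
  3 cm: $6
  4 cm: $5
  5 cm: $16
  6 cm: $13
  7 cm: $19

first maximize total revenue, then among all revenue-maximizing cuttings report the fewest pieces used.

2

Build r[k] bottom-up: r[k] = max over allowed piece i of (p[i] + r[k−i]).
r[1] = 1
r[2] = 5
r[3] = 6  (first piece 1, then r[2]=5)
r[4] = 10  (first piece 2, then r[2]=5)
r[5] = 16
r[6] = 17  (first piece 1, then r[5]=16)
r[7] = 21  (first piece 2, then r[5]=16)
Maximum revenue is $21.
Now minimize piece count subject to staying optimal: for each k, pieces[k] = 1 + min over i with p[i]+r[k−i]=r[k] of pieces[k−i].
pieces[4] = 2
pieces[5] = 1
pieces[6] = 2
pieces[7] = 2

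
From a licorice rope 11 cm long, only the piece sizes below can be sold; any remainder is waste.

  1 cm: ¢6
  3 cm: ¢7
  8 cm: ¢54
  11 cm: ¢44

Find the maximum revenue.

Build f[k] bottom-up: f[k] = max over allowed piece i of (p[i] + f[k−i]).
f[1] = 6
f[2] = 12  (first piece 1, then f[1]=6)
f[3] = max(6+12, 7+0) = 18
f[4] = max(6+18, 7+6) = 24
f[5] = max(6+24, 7+12) = 30
f[6] = max(6+30, 7+18) = 36
f[7] = max(6+36, 7+24) = 42
f[8] = max(6+42, 7+30, 54+0) = 54
f[9] = max(6+54, 7+36, 54+6) = 60
f[10] = max(6+60, 7+42, 54+12) = 66
f[11] = max(6+66, 7+54, 54+18, 44+0) = 72
One optimal cutting: 8 + 1 + 1 + 1 → ¢72.

72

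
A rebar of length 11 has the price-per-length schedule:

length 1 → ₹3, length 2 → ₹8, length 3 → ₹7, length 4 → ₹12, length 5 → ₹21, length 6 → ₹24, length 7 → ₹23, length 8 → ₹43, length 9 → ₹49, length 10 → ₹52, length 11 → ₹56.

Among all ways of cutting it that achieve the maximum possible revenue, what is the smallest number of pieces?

2

Consider every possible first cut. r[k] is the best of p[i]+r[k−i] over all sellable i≤k.
r[1] = 3
r[2] = 8
r[3] = 11  (first piece 1, then r[2]=8)
r[4] = 16  (first piece 2, then r[2]=8)
r[5] = 21
r[6] = 24  (first piece 1, then r[5]=21)
r[7] = 29  (first piece 2, then r[5]=21)
r[8] = 43
r[9] = 49
r[10] = 52  (first piece 1, then r[9]=49)
r[11] = 57  (first piece 2, then r[9]=49)
Maximum revenue is ₹57.
Now minimize piece count subject to staying optimal: for each k, pieces[k] = 1 + min over i with p[i]+r[k−i]=r[k] of pieces[k−i].
pieces[8] = 1
pieces[9] = 1
pieces[10] = 1
pieces[11] = 2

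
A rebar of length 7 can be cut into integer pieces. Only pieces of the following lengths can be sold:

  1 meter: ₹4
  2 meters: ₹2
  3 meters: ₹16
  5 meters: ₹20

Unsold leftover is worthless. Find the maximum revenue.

36

Build f[k] bottom-up: f[k] = max over allowed piece i of (p[i] + f[k−i]).
f[1] = 4
f[2] = max(4+4, 2+0) = 8
f[3] = max(4+8, 2+4, 16+0) = 16
f[4] = max(4+16, 2+8, 16+4) = 20
f[5] = max(4+20, 2+16, 16+8, 20+0) = 24
f[6] = max(4+24, 2+20, 16+16, 20+4) = 32
f[7] = max(4+32, 2+24, 16+20, 20+8) = 36
One optimal cutting: 3 + 3 + 1 → ₹36.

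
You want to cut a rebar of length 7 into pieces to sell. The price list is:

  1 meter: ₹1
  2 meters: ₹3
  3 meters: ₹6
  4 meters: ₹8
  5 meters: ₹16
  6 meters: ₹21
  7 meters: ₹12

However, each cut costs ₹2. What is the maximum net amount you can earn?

20

Let r[k] be the best obtainable value from length k. For each k, try every first piece i and keep the best of price[i] + r[k−i] minus the 2 cut fee when i<k.
r[1] = 1
r[2] = max(1+1-2, 3+0) = 3
r[3] = max(1+3-2, 3+1-2, 6+0) = 6
r[4] = max(1+6-2, 3+3-2, 6+1-2, 8+0) = 8
r[5] = max(1+8-2, 3+6-2, 6+3-2, 8+1-2, 16+0) = 16
r[6] = max(1+16-2, 3+8-2, 6+6-2, 8+3-2, 16+1-2, 21+0) = 21
r[7] = max(1+21-2, 3+16-2, 6+8-2, …, 21+1-2, 12+0) = 20
One optimal plan: pieces 6 + 1 (1 cut) → ₹22 − ₹2 = ₹20.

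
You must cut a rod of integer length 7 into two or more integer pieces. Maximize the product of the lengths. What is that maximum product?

Let g[k] be the best product for length k (with at least one cut). For each first piece i, the rest contributes max(k−i, g[k−i]).
g[2] = 1×max(1,0) = 1×1 = 1
g[3] = 1×max(2,1) = 1×2 = 2
g[4] = 2×max(2,1) = 2×2 = 4
g[5] = 2×max(3,2) = 2×3 = 6
g[6] = 3×max(3,2) = 3×3 = 9
g[7] = 2×max(5,6) = 2×6 = 12
One optimal split: 3 + 2 + 2; product 3×2×2 = 12.

12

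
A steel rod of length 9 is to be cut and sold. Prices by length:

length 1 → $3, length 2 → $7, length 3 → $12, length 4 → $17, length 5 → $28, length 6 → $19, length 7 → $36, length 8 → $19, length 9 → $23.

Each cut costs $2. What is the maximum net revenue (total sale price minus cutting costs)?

43

Let v[k] be the best obtainable value from length k. For each k, try every first piece i and keep the best of price[i] + v[k−i] minus the 2 cut fee when i<k.
v[1] = 3
v[2] = max(3+3-2, 7+0) = 7
v[3] = max(3+7-2, 7+3-2, 12+0) = 12
v[4] = max(3+12-2, 7+7-2, 12+3-2, 17+0) = 17
v[5] = max(3+17-2, 7+12-2, 12+7-2, 17+3-2, 28+0) = 28
v[6] = max(3+28-2, 7+17-2, 12+12-2, 17+7-2, 28+3-2, 19+0) = 29
v[7] = max(3+29-2, 7+28-2, 12+17-2, …, 19+3-2, 36+0) = 36
v[8] = max(3+36-2, 7+29-2, 12+28-2, …, 36+3-2, 19+0) = 38
v[9] = max(3+38-2, 7+36-2, 12+29-2, …, 19+3-2, 23+0) = 43
One optimal plan: pieces 5 + 4 (1 cut) → $45 − $2 = $43.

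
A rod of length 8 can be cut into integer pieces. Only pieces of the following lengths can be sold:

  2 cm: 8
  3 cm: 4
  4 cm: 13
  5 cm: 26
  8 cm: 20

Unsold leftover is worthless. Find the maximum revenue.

Consider every possible first cut. f[k] is the best of p[i]+f[k−i] over all sellable i≤k.
f[1] = 0
f[2] = 8
f[3] = max(8+0, 4+0) = 8
f[4] = max(8+8, 4+0, 13+0) = 16
f[5] = max(8+8, 4+8, 13+0, 26+0) = 26
f[6] = max(8+16, 4+8, 13+8, 26+0) = 26
f[7] = max(8+26, 4+16, 13+8, 26+8) = 34
f[8] = max(8+26, 4+26, 13+16, 26+8, 20+0) = 34
One optimal cutting: pieces 5 + 2 with 1 cm of scrap → 34.

34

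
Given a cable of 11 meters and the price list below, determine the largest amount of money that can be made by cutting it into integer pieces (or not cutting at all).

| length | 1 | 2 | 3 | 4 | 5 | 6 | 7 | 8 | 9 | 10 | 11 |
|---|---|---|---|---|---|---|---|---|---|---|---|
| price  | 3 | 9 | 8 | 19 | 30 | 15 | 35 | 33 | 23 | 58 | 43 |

63

Build v[k] bottom-up: v[k] = max over allowed piece i of (p[i] + v[k−i]).
v[1] = 3
v[2] = 9
v[3] = 12  (first piece 1, then v[2]=9)
v[4] = 19
v[5] = 30
v[6] = 33  (first piece 1, then v[5]=30)
v[7] = 39  (first piece 2, then v[5]=30)
v[8] = 42  (first piece 1, then v[7]=39)
v[9] = 49  (first piece 4, then v[5]=30)
v[10] = 60  (first piece 5, then v[5]=30)
v[11] = 63  (first piece 1, then v[10]=60)
One optimal cutting: 5 + 5 + 1 → $30 + $30 + $3 = $63.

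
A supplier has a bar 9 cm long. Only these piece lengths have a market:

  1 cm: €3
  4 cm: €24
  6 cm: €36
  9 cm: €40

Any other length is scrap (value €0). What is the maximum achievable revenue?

Consider every possible first cut. f[k] is the best of p[i]+f[k−i] over all sellable i≤k.
f[1] = 3
f[2] = 6  (first piece 1, then f[1]=3)
f[3] = 9  (first piece 1, then f[2]=6)
f[4] = max(3+9, 24+0) = 24
f[5] = max(3+24, 24+3) = 27
f[6] = max(3+27, 24+6, 36+0) = 36
f[7] = max(3+36, 24+9, 36+3) = 39
f[8] = max(3+39, 24+24, 36+6) = 48
f[9] = max(3+48, 24+27, 36+9, 40+0) = 51
One optimal cutting: 4 + 4 + 1 → €51.

51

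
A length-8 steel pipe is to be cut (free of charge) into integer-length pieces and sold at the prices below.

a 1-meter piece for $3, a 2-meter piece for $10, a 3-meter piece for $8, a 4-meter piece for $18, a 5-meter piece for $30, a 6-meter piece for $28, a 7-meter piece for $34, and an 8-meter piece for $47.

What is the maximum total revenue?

Build v[k] bottom-up: v[k] = max over allowed piece i of (p[i] + v[k−i]).
v[1] = 3
v[2] = max(3+3, 10+0) = 10
v[3] = max(3+10, 10+3, 8+0) = 13
v[4] = max(3+13, 10+10, 8+3, 18+0) = 20
v[5] = max(3+20, 10+13, 8+10, 18+3, 30+0) = 30
v[6] = max(3+30, 10+20, 8+13, 18+10, 30+3, 28+0) = 33
v[7] = max(3+33, 10+30, 8+20, …, 28+3, 34+0) = 40
v[8] = max(3+40, 10+33, 8+30, …, 34+3, 47+0) = 47
Best is to sell the whole 8-meter piece uncut for $47.

47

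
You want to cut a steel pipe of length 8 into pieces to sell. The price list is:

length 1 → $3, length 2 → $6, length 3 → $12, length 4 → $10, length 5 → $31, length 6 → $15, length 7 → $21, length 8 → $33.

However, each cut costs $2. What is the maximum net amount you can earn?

41

Build v[k] bottom-up: v[k] = max over allowed piece i of (p[i] + v[k−i]) − 2 per cut.
v[1] = 3
v[2] = max(3+3-2, 6+0) = 6
v[3] = max(3+6-2, 6+3-2, 12+0) = 12
v[4] = max(3+12-2, 6+6-2, 12+3-2, 10+0) = 13
v[5] = max(3+13-2, 6+12-2, 12+6-2, 10+3-2, 31+0) = 31
v[6] = max(3+31-2, 6+13-2, 12+12-2, 10+6-2, 31+3-2, 15+0) = 32
v[7] = max(3+32-2, 6+31-2, 12+13-2, …, 15+3-2, 21+0) = 35
v[8] = max(3+35-2, 6+32-2, 12+31-2, …, 21+3-2, 33+0) = 41
One optimal plan: pieces 5 + 3 (1 cut) → $43 − $2 = $41.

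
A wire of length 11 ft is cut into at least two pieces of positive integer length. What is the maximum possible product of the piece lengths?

54

Fill prod[k] for k=2..11: at each k try every first piece i and multiply by the better of (k−i) uncut or prod[k−i].
Small cases: prod[2]=1, prod[3]=2, prod[4]=4, prod[5]=6.
prod[6] = 3*max(3,2) = 3*3 = 9
prod[7] = 2*max(5,6) = 2*6 = 12
prod[8] = 2*max(6,9) = 2*9 = 18
prod[9] = 3*max(6,9) = 3*9 = 27
prod[10] = 2*max(8,18) = 2*18 = 36
prod[11] = 2*max(9,27) = 2*27 = 54
One optimal split: 3 + 3 + 3 + 2; product 3*3*3*2 = 54.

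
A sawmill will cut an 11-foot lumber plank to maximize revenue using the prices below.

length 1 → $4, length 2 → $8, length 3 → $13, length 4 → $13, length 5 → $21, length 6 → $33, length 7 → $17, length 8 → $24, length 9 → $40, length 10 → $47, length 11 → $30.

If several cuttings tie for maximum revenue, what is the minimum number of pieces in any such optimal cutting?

Consider every possible first cut. r[k] is the best of p[i]+r[k−i] over all sellable i≤k.
r[1] = 4
r[2] = max(4+4, 8+0) = 8
r[3] = max(4+8, 8+4, 13+0) = 13
r[4] = max(4+13, 8+8, 13+4, 13+0) = 17
r[5] = max(4+17, 8+13, 13+8, 13+4, 21+0) = 21
r[6] = max(4+21, 8+17, 13+13, 13+8, 21+4, 33+0) = 33
r[7] = max(4+33, 8+21, 13+17, …, 33+4, 17+0) = 37
r[8] = max(4+37, 8+33, 13+21, …, 17+4, 24+0) = 41
r[9] = max(4+41, 8+37, 13+33, …, 24+4, 40+0) = 46
r[10] = max(4+46, 8+41, 13+37, …, 40+4, 47+0) = 50
r[11] = max(4+50, 8+46, 13+41, …, 47+4, 30+0) = 54
Maximum revenue is $54.
Now minimize piece count subject to staying optimal: for each k, pieces[k] = 1 + min over i with p[i]+r[k−i]=r[k] of pieces[k−i].
pieces[8] = 2
pieces[9] = 2
pieces[10] = 3
pieces[11] = 2

2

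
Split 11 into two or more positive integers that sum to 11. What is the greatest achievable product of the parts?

54

Fill prod[k] for k=2..11: at each k try every first piece i and multiply by the better of (k−i) uncut or prod[k−i].
prod[2] = 1×max(1,0) = 1×1 = 1
prod[3] = 1×max(2,1) = 1×2 = 2
prod[4] = 2×max(2,1) = 2×2 = 4
prod[5] = 2×max(3,2) = 2×3 = 6
prod[6] = 3×max(3,2) = 3×3 = 9
prod[7] = 2×max(5,6) = 2×6 = 12
prod[8] = 2×max(6,9) = 2×9 = 18
prod[9] = 3×max(6,9) = 3×9 = 27
prod[10] = 2×max(8,18) = 2×18 = 36
prod[11] = 2×max(9,27) = 2×27 = 54
One optimal split: 3 + 3 + 3 + 2; product 3×3×3×2 = 54.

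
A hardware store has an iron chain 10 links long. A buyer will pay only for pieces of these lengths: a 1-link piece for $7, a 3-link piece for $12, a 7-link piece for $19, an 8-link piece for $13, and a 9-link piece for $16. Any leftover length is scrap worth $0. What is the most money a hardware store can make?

70

Let f[k] be the best obtainable value from length k. For each k, try every first piece i and keep the best of price[i] + f[k−i].
f[1] = 7
f[2] = 14  (first piece 1, then f[1]=7)
f[3] = max(7+14, 12+0) = 21
f[4] = max(7+21, 12+7) = 28
f[5] = max(7+28, 12+14) = 35
f[6] = max(7+35, 12+21) = 42
f[7] = max(7+42, 12+28, 19+0) = 49
f[8] = max(7+49, 12+35, 19+7, 13+0) = 56
f[9] = max(7+56, 12+42, 19+14, 13+7, 16+0) = 63
f[10] = max(7+63, 12+49, 19+21, 13+14, 16+7) = 70
One optimal cutting: 1 + 1 + 1 + 1 + 1 + 1 + 1 + 1 + 1 + 1 → $70.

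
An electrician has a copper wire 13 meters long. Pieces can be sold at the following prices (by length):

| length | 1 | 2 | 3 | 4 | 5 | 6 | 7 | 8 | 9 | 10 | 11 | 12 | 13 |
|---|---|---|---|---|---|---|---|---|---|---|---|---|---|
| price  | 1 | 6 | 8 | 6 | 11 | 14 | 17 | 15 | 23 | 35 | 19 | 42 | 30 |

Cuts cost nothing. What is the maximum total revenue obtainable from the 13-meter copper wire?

43

Let v[k] be the best obtainable value from length k. For each k, try every first piece i and keep the best of price[i] + v[k−i].
v[1] = 1
v[2] = max(1+1, 6+0) = 6
v[3] = max(1+6, 6+1, 8+0) = 8
v[4] = max(1+8, 6+6, 8+1, 6+0) = 12
v[5] = max(1+12, 6+8, 8+6, 6+1, 11+0) = 14
v[6] = max(1+14, 6+12, 8+8, 6+6, 11+1, 14+0) = 18
v[7] = max(1+18, 6+14, 8+12, …, 14+1, 17+0) = 20
v[8] = max(1+20, 6+18, 8+14, …, 17+1, 15+0) = 24
v[9] = max(1+24, 6+20, 8+18, …, 15+1, 23+0) = 26
v[10] = max(1+26, 6+24, 8+20, …, 23+1, 35+0) = 35
v[11] = max(1+35, 6+26, 8+24, …, 35+1, 19+0) = 36
v[12] = max(1+36, 6+35, 8+26, …, 19+1, 42+0) = 42
v[13] = max(1+42, 6+36, 8+35, …, 42+1, 30+0) = 43
One optimal cutting: 12 + 1 → €42 + €1 = €43.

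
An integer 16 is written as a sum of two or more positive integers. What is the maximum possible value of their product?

Let prod[k] be the best product for length k (with at least one cut). For each first piece i, the rest contributes max(k−i, prod[k−i]).
Small cases: prod[2]=1, prod[3]=2, prod[4]=4, prod[5]=6, prod[6]=9, prod[7]=12, prod[8]=18, prod[9]=27, prod[10]=36, prod[11]=54.
prod[12] = 3*max(9,27) = 3*27 = 81
prod[13] = 2*max(11,54) = 2*54 = 108
prod[14] = 2*max(12,81) = 2*81 = 162
prod[15] = 3*max(12,81) = 3*81 = 243
prod[16] = 2*max(14,162) = 2*162 = 324
One optimal split: 3 + 3 + 3 + 3 + 2 + 2; product 3*3*3*3*2*2 = 324.

324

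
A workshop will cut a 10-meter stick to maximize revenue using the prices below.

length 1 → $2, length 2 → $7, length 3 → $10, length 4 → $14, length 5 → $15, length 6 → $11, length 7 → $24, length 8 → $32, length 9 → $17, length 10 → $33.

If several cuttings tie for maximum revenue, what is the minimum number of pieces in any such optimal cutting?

Let r[k] be the best obtainable value from length k. For each k, try every first piece i and keep the best of price[i] + r[k−i].
r[1] = 2
r[2] = max(2+2, 7+0) = 7
r[3] = max(2+7, 7+2, 10+0) = 10
r[4] = max(2+10, 7+7, 10+2, 14+0) = 14
r[5] = max(2+14, 7+10, 10+7, 14+2, 15+0) = 17
r[6] = max(2+17, 7+14, 10+10, 14+7, 15+2, 11+0) = 21
r[7] = max(2+21, 7+17, 10+14, …, 11+2, 24+0) = 24
r[8] = max(2+24, 7+21, 10+17, …, 24+2, 32+0) = 32
r[9] = max(2+32, 7+24, 10+21, …, 32+2, 17+0) = 34
r[10] = max(2+34, 7+32, 10+24, …, 17+2, 33+0) = 39
Maximum revenue is $39.
Now minimize piece count subject to staying optimal: for each k, pieces[k] = 1 + min over i with p[i]+r[k−i]=r[k] of pieces[k−i].
pieces[7] = 1
pieces[8] = 1
pieces[9] = 2
pieces[10] = 2

2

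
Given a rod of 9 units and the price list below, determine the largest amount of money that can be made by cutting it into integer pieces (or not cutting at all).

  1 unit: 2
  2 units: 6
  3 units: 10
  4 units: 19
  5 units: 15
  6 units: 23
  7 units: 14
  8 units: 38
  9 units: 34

40

Let R[k] be the best obtainable value from length k. For each k, try every first piece i and keep the best of price[i] + R[k−i].
R[1] = 2
R[2] = 6
R[3] = 10
R[4] = 19
R[5] = 21  (first piece 1, then R[4]=19)
R[6] = 25  (first piece 2, then R[4]=19)
R[7] = 29  (first piece 3, then R[4]=19)
R[8] = 38  (first piece 4, then R[4]=19)
R[9] = 40  (first piece 1, then R[8]=38)
One optimal cutting: 4 + 4 + 1 → 19 + 19 + 2 = 40.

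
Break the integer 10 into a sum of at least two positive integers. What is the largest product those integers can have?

Fill m[k] for k=2..10: at each k try every first piece i and multiply by the better of (k−i) uncut or m[k−i].
Small cases: m[2]=1, m[3]=2, m[4]=4.
m[5] = max(1*4, 2*3, 3*2, 4*1) = 6
m[6] = max(1*6, 2*4, 3*3, 4*2, 5*1) = 9
m[7] = max(1*9, 2*6, 3*4, 4*3, 5*2, 6*1) = 12
m[8] = max(1*12, 2*9, 3*6, …, 6*2, 7*1) = 18
m[9] = max(1*18, 2*12, 3*9, …, 7*2, 8*1) = 27
m[10] = max(1*27, 2*18, 3*12, …, 8*2, 9*1) = 36
One optimal split: 3 + 3 + 2 + 2; product 3*3*2*2 = 36.

36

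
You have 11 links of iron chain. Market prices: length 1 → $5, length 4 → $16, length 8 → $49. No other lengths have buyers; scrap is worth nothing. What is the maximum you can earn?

64

Build best[k] bottom-up: best[k] = max over allowed piece i of (p[i] + best[k−i]).
best[1] = 5
best[2] = 10  (first piece 1, then best[1]=5)
best[3] = 15  (first piece 1, then best[2]=10)
best[4] = max(5+15, 16+0) = 20
best[5] = max(5+20, 16+5) = 25
best[6] = max(5+25, 16+10) = 30
best[7] = max(5+30, 16+15) = 35
best[8] = max(5+35, 16+20, 49+0) = 49
best[9] = max(5+49, 16+25, 49+5) = 54
best[10] = max(5+54, 16+30, 49+10) = 59
best[11] = max(5+59, 16+35, 49+15) = 64
One optimal cutting: 8 + 1 + 1 + 1 → $64.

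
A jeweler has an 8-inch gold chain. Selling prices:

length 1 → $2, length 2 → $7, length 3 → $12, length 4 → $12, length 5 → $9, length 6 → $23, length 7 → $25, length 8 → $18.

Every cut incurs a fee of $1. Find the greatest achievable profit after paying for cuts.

Build net[k] bottom-up: net[k] = max over allowed piece i of (p[i] + net[k−i]) − 1 per cut.
net[1] = 2
net[2] = max(2+2-1, 7+0) = 7
net[3] = max(2+7-1, 7+2-1, 12+0) = 12
net[4] = max(2+12-1, 7+7-1, 12+2-1, 12+0) = 13
net[5] = max(2+13-1, 7+12-1, 12+7-1, 12+2-1, 9+0) = 18
net[6] = max(2+18-1, 7+13-1, 12+12-1, 12+7-1, 9+2-1, 23+0) = 23
net[7] = max(2+23-1, 7+18-1, 12+13-1, …, 23+2-1, 25+0) = 25
net[8] = max(2+25-1, 7+23-1, 12+18-1, …, 25+2-1, 18+0) = 29
One optimal plan: pieces 3 + 3 + 2 (2 cuts) → $31 − $2 = $29.

29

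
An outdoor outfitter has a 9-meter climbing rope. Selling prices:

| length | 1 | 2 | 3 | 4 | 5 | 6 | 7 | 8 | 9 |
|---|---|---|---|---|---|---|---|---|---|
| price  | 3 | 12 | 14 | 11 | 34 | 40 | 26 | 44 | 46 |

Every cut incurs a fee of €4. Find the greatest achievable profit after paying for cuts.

Consider every possible first cut. v[k] is the best of p[i]+v[k−i] over all sellable i≤k, charging 4 whenever i<k.
v[1] = 3
v[2] = 12
v[3] = 14
v[4] = 20  (first piece 2, then v[2]=12)
v[5] = 34
v[6] = 40
v[7] = 42  (first piece 2, then v[5]=34)
v[8] = 48  (first piece 2, then v[6]=40)
v[9] = 50  (first piece 2, then v[7]=42)
One optimal plan: pieces 5 + 2 + 2 (2 cuts) → €58 − €8 = €50.

50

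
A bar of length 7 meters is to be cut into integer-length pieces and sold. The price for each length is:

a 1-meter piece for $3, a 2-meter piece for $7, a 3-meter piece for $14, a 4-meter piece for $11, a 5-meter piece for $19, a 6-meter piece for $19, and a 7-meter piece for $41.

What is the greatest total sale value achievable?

41

Build R[k] bottom-up: R[k] = max over allowed piece i of (p[i] + R[k−i]).
R[1] = 3
R[2] = max(3+3, 7+0) = 7
R[3] = max(3+7, 7+3, 14+0) = 14
R[4] = max(3+14, 7+7, 14+3, 11+0) = 17
R[5] = max(3+17, 7+14, 14+7, 11+3, 19+0) = 21
R[6] = max(3+21, 7+17, 14+14, 11+7, 19+3, 19+0) = 28
R[7] = max(3+28, 7+21, 14+17, …, 19+3, 41+0) = 41
Best is to sell the whole 7-meter piece uncut for $41.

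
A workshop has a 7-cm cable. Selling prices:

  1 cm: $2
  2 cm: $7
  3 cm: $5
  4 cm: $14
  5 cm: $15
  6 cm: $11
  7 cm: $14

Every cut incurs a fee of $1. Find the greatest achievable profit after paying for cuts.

Consider every possible first cut. net[k] is the best of p[i]+net[k−i] over all sellable i≤k, charging 1 whenever i<k.
net[1] = 2
net[2] = 7
net[3] = 8  (first piece 1, then net[2]=7)
net[4] = 14
net[5] = 15  (first piece 1, then net[4]=14)
net[6] = 20  (first piece 2, then net[4]=14)
net[7] = 21  (first piece 1, then net[6]=20)
One optimal plan: pieces 4 + 2 + 1 (2 cuts) → $23 − $2 = $21.

21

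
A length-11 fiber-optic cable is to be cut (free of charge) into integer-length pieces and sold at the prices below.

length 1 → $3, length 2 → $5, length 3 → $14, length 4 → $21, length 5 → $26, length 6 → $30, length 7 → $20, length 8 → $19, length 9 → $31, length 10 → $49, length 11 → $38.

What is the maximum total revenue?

56

Build best[k] bottom-up: best[k] = max over allowed piece i of (p[i] + best[k−i]).
best[1] = 3
best[2] = max(3+3, 5+0) = 6
best[3] = max(3+6, 5+3, 14+0) = 14
best[4] = max(3+14, 5+6, 14+3, 21+0) = 21
best[5] = max(3+21, 5+14, 14+6, 21+3, 26+0) = 26
best[6] = max(3+26, 5+21, 14+14, 21+6, 26+3, 30+0) = 30
best[7] = max(3+30, 5+26, 14+21, …, 30+3, 20+0) = 35
best[8] = max(3+35, 5+30, 14+26, …, 20+3, 19+0) = 42
best[9] = max(3+42, 5+35, 14+30, …, 19+3, 31+0) = 47
best[10] = max(3+47, 5+42, 14+35, …, 31+3, 49+0) = 52
best[11] = max(3+52, 5+47, 14+42, …, 49+3, 38+0) = 56
One optimal cutting: 4 + 4 + 3 → $21 + $21 + $14 = $56.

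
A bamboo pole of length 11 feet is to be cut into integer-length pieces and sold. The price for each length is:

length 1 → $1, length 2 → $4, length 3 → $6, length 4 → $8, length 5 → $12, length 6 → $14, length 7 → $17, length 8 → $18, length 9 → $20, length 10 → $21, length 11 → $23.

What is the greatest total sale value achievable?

Build best[k] bottom-up: best[k] = max over allowed piece i of (p[i] + best[k−i]).
best[1] = 1
best[2] = max(1+1, 4+0) = 4
best[3] = max(1+4, 4+1, 6+0) = 6
best[4] = max(1+6, 4+4, 6+1, 8+0) = 8
best[5] = max(1+8, 4+6, 6+4, 8+1, 12+0) = 12
best[6] = max(1+12, 4+8, 6+6, 8+4, 12+1, 14+0) = 14
best[7] = max(1+14, 4+12, 6+8, …, 14+1, 17+0) = 17
best[8] = max(1+17, 4+14, 6+12, …, 17+1, 18+0) = 18
best[9] = max(1+18, 4+17, 6+14, …, 18+1, 20+0) = 21
best[10] = max(1+21, 4+18, 6+17, …, 20+1, 21+0) = 24
best[11] = max(1+24, 4+21, 6+18, …, 21+1, 23+0) = 26
One optimal cutting: 6 + 5 → $14 + $12 = $26.

26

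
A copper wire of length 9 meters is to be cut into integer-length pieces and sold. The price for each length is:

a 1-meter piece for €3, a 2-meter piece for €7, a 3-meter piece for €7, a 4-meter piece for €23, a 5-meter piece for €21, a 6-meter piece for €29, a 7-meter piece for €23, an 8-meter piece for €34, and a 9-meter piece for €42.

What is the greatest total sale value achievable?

49

Consider every possible first cut. v[k] is the best of p[i]+v[k−i] over all sellable i≤k.
v[1] = 3
v[2] = max(3+3, 7+0) = 7
v[3] = max(3+7, 7+3, 7+0) = 10
v[4] = max(3+10, 7+7, 7+3, 23+0) = 23
v[5] = max(3+23, 7+10, 7+7, 23+3, 21+0) = 26
v[6] = max(3+26, 7+23, 7+10, 23+7, 21+3, 29+0) = 30
v[7] = max(3+30, 7+26, 7+23, …, 29+3, 23+0) = 33
v[8] = max(3+33, 7+30, 7+26, …, 23+3, 34+0) = 46
v[9] = max(3+46, 7+33, 7+30, …, 34+3, 42+0) = 49
One optimal cutting: 4 + 4 + 1 → €23 + €23 + €3 = €49.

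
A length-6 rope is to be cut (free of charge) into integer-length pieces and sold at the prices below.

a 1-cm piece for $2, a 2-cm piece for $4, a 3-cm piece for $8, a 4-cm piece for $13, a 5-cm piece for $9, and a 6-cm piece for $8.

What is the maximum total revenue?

17

Let R[k] be the best obtainable value from length k. For each k, try every first piece i and keep the best of price[i] + R[k−i].
R[1] = 2
R[2] = max(2+2, 4+0) = 4
R[3] = max(2+4, 4+2, 8+0) = 8
R[4] = max(2+8, 4+4, 8+2, 13+0) = 13
R[5] = max(2+13, 4+8, 8+4, 13+2, 9+0) = 15
R[6] = max(2+15, 4+13, 8+8, 13+4, 9+2, 8+0) = 17
One optimal cutting: 4 + 1 + 1 → $13 + $2 + $2 = $17.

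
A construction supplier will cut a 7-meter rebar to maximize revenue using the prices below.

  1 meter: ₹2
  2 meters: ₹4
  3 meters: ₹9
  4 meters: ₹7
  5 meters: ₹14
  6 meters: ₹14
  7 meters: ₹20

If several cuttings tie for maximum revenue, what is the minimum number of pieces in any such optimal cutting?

Let r[k] be the best obtainable value from length k. For each k, try every first piece i and keep the best of price[i] + r[k−i].
r[1] = 2
r[2] = max(2+2, 4+0) = 4
r[3] = max(2+4, 4+2, 9+0) = 9
r[4] = max(2+9, 4+4, 9+2, 7+0) = 11
r[5] = max(2+11, 4+9, 9+4, 7+2, 14+0) = 14
r[6] = max(2+14, 4+11, 9+9, 7+4, 14+2, 14+0) = 18
r[7] = max(2+18, 4+14, 9+11, …, 14+2, 20+0) = 20
Maximum revenue is ₹20.
Now minimize piece count subject to staying optimal: for each k, pieces[k] = 1 + min over i with p[i]+r[k−i]=r[k] of pieces[k−i].
pieces[4] = 2
pieces[5] = 1
pieces[6] = 2
pieces[7] = 1

1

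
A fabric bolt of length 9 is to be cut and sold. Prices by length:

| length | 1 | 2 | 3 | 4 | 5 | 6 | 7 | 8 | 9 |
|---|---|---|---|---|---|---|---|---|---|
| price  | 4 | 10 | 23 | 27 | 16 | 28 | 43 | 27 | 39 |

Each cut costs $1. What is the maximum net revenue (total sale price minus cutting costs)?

Let v[k] be the best obtainable value from length k. For each k, try every first piece i and keep the best of price[i] + v[k−i] minus the 1 cut fee when i<k.
v[1] = 4
v[2] = max(4+4-1, 10+0) = 10
v[3] = max(4+10-1, 10+4-1, 23+0) = 23
v[4] = max(4+23-1, 10+10-1, 23+4-1, 27+0) = 27
v[5] = max(4+27-1, 10+23-1, 23+10-1, 27+4-1, 16+0) = 32
v[6] = max(4+32-1, 10+27-1, 23+23-1, 27+10-1, 16+4-1, 28+0) = 45
v[7] = max(4+45-1, 10+32-1, 23+27-1, …, 28+4-1, 43+0) = 49
v[8] = max(4+49-1, 10+45-1, 23+32-1, …, 43+4-1, 27+0) = 54
v[9] = max(4+54-1, 10+49-1, 23+45-1, …, 27+4-1, 39+0) = 67
One optimal plan: pieces 3 + 3 + 3 (2 cuts) → $69 − $2 = $67.

67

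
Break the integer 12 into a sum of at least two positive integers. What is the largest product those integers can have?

81

Fill g[k] for k=2..12: at each k try every first piece i and multiply by the better of (k−i) uncut or g[k−i].
g[2] = 1×max(1,0) = 1×1 = 1
g[3] = 1×max(2,1) = 1×2 = 2
g[4] = 2×max(2,1) = 2×2 = 4
g[5] = 2×max(3,2) = 2×3 = 6
g[6] = 3×max(3,2) = 3×3 = 9
g[7] = 2×max(5,6) = 2×6 = 12
g[8] = 2×max(6,9) = 2×9 = 18
g[9] = 3×max(6,9) = 3×9 = 27
g[10] = 2×max(8,18) = 2×18 = 36
g[11] = 2×max(9,27) = 2×27 = 54
g[12] = 3×max(9,27) = 3×27 = 81
One optimal split: 3 + 3 + 3 + 3; product 3×3×3×3 = 81.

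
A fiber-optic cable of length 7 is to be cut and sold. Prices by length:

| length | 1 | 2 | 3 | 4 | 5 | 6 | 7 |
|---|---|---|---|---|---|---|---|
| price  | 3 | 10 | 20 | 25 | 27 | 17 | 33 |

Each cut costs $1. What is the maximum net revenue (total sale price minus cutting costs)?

Build net[k] bottom-up: net[k] = max over allowed piece i of (p[i] + net[k−i]) − 1 per cut.
net[1] = 3
net[2] = 10
net[3] = 20
net[4] = 25
net[5] = 29  (first piece 2, then net[3]=20)
net[6] = 39  (first piece 3, then net[3]=20)
net[7] = 44  (first piece 3, then net[4]=25)
One optimal plan: pieces 4 + 3 (1 cut) → $45 − $1 = $44.

44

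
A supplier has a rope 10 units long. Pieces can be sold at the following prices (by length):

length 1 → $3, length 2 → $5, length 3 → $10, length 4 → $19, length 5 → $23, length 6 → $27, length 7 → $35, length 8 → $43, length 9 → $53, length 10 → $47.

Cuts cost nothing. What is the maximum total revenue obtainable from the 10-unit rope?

Build r[k] bottom-up: r[k] = max over allowed piece i of (p[i] + r[k−i]).
r[1] = 3
r[2] = max(3+3, 5+0) = 6
r[3] = max(3+6, 5+3, 10+0) = 10
r[4] = max(3+10, 5+6, 10+3, 19+0) = 19
r[5] = max(3+19, 5+10, 10+6, 19+3, 23+0) = 23
r[6] = max(3+23, 5+19, 10+10, 19+6, 23+3, 27+0) = 27
r[7] = max(3+27, 5+23, 10+19, …, 27+3, 35+0) = 35
r[8] = max(3+35, 5+27, 10+23, …, 35+3, 43+0) = 43
r[9] = max(3+43, 5+35, 10+27, …, 43+3, 53+0) = 53
r[10] = max(3+53, 5+43, 10+35, …, 53+3, 47+0) = 56
One optimal cutting: 9 + 1 → $53 + $3 = $56.

56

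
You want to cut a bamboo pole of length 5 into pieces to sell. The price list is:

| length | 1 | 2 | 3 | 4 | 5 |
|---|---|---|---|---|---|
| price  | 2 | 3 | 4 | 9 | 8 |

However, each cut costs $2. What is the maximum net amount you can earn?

9

Consider every possible first cut. net[k] is the best of p[i]+net[k−i] over all sellable i≤k, charging 2 whenever i<k.
net[1] = 2
net[2] = max(2+2-2, 3+0) = 3
net[3] = max(2+3-2, 3+2-2, 4+0) = 4
net[4] = max(2+4-2, 3+3-2, 4+2-2, 9+0) = 9
net[5] = max(2+9-2, 3+4-2, 4+3-2, 9+2-2, 8+0) = 9
One optimal plan: pieces 4 + 1 (1 cut) → $11 − $2 = $9.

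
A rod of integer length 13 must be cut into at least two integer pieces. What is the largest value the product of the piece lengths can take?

Fill f[k] for k=2..13: at each k try every first piece i and multiply by the better of (k−i) uncut or f[k−i].
f[2] = 1*max(1,0) = 1*1 = 1
f[3] = max(1*2, 2*1) = 2
f[4] = max(1*3, 2*2, 3*1) = 4
f[5] = max(1*4, 2*3, 3*2, 4*1) = 6
f[6] = max(1*6, 2*4, 3*3, 4*2, 5*1) = 9
f[7] = max(1*9, 2*6, 3*4, 4*3, 5*2, 6*1) = 12
f[8] = max(1*12, 2*9, 3*6, …, 6*2, 7*1) = 18
f[9] = max(1*18, 2*12, 3*9, …, 7*2, 8*1) = 27
f[10] = max(1*27, 2*18, 3*12, …, 8*2, 9*1) = 36
f[11] = max(1*36, 2*27, 3*18, …, 9*2, 10*1) = 54
f[12] = max(1*54, 2*36, 3*27, …, 10*2, 11*1) = 81
f[13] = max(1*81, 2*54, 3*36, …, 11*2, 12*1) = 108
One optimal split: 3 + 3 + 3 + 2 + 2; product 3*3*3*2*2 = 108.

108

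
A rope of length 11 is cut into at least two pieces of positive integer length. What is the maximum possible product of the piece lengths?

Fill f[k] for k=2..11: at each k try every first piece i and multiply by the better of (k−i) uncut or f[k−i].
Small cases: f[2]=1, f[3]=2, f[4]=4, f[5]=6.
f[6] = 3×max(3,2) = 3×3 = 9
f[7] = 2×max(5,6) = 2×6 = 12
f[8] = 2×max(6,9) = 2×9 = 18
f[9] = 3×max(6,9) = 3×9 = 27
f[10] = 2×max(8,18) = 2×18 = 36
f[11] = 2×max(9,27) = 2×27 = 54
One optimal split: 3 + 3 + 3 + 2; product 3×3×3×2 = 54.

54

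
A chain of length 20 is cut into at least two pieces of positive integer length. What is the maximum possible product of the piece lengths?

1458

Fill g[k] for k=2..20: at each k try every first piece i and multiply by the better of (k−i) uncut or g[k−i].
g[2] = 1*max(1,0) = 1*1 = 1
g[3] = 1*max(2,1) = 1*2 = 2
g[4] = 2*max(2,1) = 2*2 = 4
g[5] = 2*max(3,2) = 2*3 = 6
g[6] = 3*max(3,2) = 3*3 = 9
g[7] = 2*max(5,6) = 2*6 = 12
g[8] = 2*max(6,9) = 2*9 = 18
g[9] = 3*max(6,9) = 3*9 = 27
g[10] = 2*max(8,18) = 2*18 = 36
g[11] = 2*max(9,27) = 2*27 = 54
g[12] = 3*max(9,27) = 3*27 = 81
g[13] = 2*max(11,54) = 2*54 = 108
g[14] = 2*max(12,81) = 2*81 = 162
g[15] = 3*max(12,81) = 3*81 = 243
g[16] = 2*max(14,162) = 2*162 = 324
g[17] = 2*max(15,243) = 2*243 = 486
g[18] = 3*max(15,243) = 3*243 = 729
g[19] = 2*max(17,486) = 2*486 = 972
g[20] = 2*max(18,729) = 2*729 = 1458
One optimal split: 3 + 3 + 3 + 3 + 3 + 3 + 2; product 3*3*3*3*3*3*2 = 1458.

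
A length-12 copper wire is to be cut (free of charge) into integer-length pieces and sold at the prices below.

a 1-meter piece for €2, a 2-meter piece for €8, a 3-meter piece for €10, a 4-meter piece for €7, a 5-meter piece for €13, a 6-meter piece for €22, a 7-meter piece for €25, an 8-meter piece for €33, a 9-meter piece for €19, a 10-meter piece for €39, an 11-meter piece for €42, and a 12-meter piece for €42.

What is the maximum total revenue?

49

Let v[k] be the best obtainable value from length k. For each k, try every first piece i and keep the best of price[i] + v[k−i].
v[1] = 2
v[2] = max(2+2, 8+0) = 8
v[3] = max(2+8, 8+2, 10+0) = 10
v[4] = max(2+10, 8+8, 10+2, 7+0) = 16
v[5] = max(2+16, 8+10, 10+8, 7+2, 13+0) = 18
v[6] = max(2+18, 8+16, 10+10, 7+8, 13+2, 22+0) = 24
v[7] = max(2+24, 8+18, 10+16, …, 22+2, 25+0) = 26
v[8] = max(2+26, 8+24, 10+18, …, 25+2, 33+0) = 33
v[9] = max(2+33, 8+26, 10+24, …, 33+2, 19+0) = 35
v[10] = max(2+35, 8+33, 10+26, …, 19+2, 39+0) = 41
v[11] = max(2+41, 8+35, 10+33, …, 39+2, 42+0) = 43
v[12] = max(2+43, 8+41, 10+35, …, 42+2, 42+0) = 49
One optimal cutting: 8 + 2 + 2 → €33 + €8 + €8 = €49.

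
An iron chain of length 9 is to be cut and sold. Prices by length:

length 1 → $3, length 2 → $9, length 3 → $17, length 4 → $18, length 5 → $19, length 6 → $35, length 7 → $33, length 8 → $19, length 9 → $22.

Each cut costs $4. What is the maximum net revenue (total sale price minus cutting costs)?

48

Consider every possible first cut. v[k] is the best of p[i]+v[k−i] over all sellable i≤k, charging 4 whenever i<k.
v[1] = 3
v[2] = 9
v[3] = 17
v[4] = 18
v[5] = 22  (first piece 2, then v[3]=17)
v[6] = 35
v[7] = 34  (first piece 1, then v[6]=35)
v[8] = 40  (first piece 2, then v[6]=35)
v[9] = 48  (first piece 3, then v[6]=35)
One optimal plan: pieces 6 + 3 (1 cut) → $52 − $4 = $48.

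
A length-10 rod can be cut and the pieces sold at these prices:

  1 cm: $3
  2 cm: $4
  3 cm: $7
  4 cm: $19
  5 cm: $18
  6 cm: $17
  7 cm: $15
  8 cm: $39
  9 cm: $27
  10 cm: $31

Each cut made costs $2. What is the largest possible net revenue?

41

Consider every possible first cut. net[k] is the best of p[i]+net[k−i] over all sellable i≤k, charging 2 whenever i<k.
net[1] = 3
net[2] = 4  (first piece 1, then net[1]=3)
net[3] = 7
net[4] = 19
net[5] = 20  (first piece 1, then net[4]=19)
net[6] = 21  (first piece 1, then net[5]=20)
net[7] = 24  (first piece 3, then net[4]=19)
net[8] = 39
net[9] = 40  (first piece 1, then net[8]=39)
net[10] = 41  (first piece 1, then net[9]=40)
One optimal plan: pieces 8 + 1 + 1 (2 cuts) → $45 − $4 = $41.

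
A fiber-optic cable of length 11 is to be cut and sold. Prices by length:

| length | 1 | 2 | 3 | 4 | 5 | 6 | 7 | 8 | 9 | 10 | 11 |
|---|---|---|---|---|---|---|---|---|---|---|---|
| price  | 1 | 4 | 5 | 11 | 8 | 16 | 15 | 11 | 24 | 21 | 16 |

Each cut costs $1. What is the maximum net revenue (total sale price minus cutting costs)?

Build r[k] bottom-up: r[k] = max over allowed piece i of (p[i] + r[k−i]) − 1 per cut.
r[1] = 1
r[2] = max(1+1-1, 4+0) = 4
r[3] = max(1+4-1, 4+1-1, 5+0) = 5
r[4] = max(1+5-1, 4+4-1, 5+1-1, 11+0) = 11
r[5] = max(1+11-1, 4+5-1, 5+4-1, 11+1-1, 8+0) = 11
r[6] = max(1+11-1, 4+11-1, 5+5-1, 11+4-1, 8+1-1, 16+0) = 16
r[7] = max(1+16-1, 4+11-1, 5+11-1, …, 16+1-1, 15+0) = 16
r[8] = max(1+16-1, 4+16-1, 5+11-1, …, 15+1-1, 11+0) = 21
r[9] = max(1+21-1, 4+16-1, 5+16-1, …, 11+1-1, 24+0) = 24
r[10] = max(1+24-1, 4+21-1, 5+16-1, …, 24+1-1, 21+0) = 26
r[11] = max(1+26-1, 4+24-1, 5+21-1, …, 21+1-1, 16+0) = 27
One optimal plan: pieces 9 + 2 (1 cut) → $28 − $1 = $27.

27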